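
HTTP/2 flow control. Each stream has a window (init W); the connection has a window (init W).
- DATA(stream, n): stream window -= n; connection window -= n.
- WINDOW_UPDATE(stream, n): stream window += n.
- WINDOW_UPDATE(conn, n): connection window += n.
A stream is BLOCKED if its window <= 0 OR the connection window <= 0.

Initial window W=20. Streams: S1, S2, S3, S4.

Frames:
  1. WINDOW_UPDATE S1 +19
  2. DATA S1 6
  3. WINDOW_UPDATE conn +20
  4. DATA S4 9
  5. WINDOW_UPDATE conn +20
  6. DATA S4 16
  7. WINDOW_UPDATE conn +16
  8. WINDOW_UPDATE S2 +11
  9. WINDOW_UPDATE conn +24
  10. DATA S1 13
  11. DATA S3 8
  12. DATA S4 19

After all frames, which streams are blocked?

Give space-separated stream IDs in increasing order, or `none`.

Answer: S4

Derivation:
Op 1: conn=20 S1=39 S2=20 S3=20 S4=20 blocked=[]
Op 2: conn=14 S1=33 S2=20 S3=20 S4=20 blocked=[]
Op 3: conn=34 S1=33 S2=20 S3=20 S4=20 blocked=[]
Op 4: conn=25 S1=33 S2=20 S3=20 S4=11 blocked=[]
Op 5: conn=45 S1=33 S2=20 S3=20 S4=11 blocked=[]
Op 6: conn=29 S1=33 S2=20 S3=20 S4=-5 blocked=[4]
Op 7: conn=45 S1=33 S2=20 S3=20 S4=-5 blocked=[4]
Op 8: conn=45 S1=33 S2=31 S3=20 S4=-5 blocked=[4]
Op 9: conn=69 S1=33 S2=31 S3=20 S4=-5 blocked=[4]
Op 10: conn=56 S1=20 S2=31 S3=20 S4=-5 blocked=[4]
Op 11: conn=48 S1=20 S2=31 S3=12 S4=-5 blocked=[4]
Op 12: conn=29 S1=20 S2=31 S3=12 S4=-24 blocked=[4]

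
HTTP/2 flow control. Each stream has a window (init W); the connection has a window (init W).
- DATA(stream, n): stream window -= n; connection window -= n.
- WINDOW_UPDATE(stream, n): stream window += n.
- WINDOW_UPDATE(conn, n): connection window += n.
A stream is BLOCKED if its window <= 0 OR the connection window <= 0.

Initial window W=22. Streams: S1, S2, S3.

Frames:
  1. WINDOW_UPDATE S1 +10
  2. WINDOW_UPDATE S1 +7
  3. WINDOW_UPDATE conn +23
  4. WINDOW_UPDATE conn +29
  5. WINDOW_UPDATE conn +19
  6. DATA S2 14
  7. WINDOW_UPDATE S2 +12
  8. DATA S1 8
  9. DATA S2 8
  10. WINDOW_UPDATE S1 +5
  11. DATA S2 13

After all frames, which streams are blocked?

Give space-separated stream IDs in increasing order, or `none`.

Answer: S2

Derivation:
Op 1: conn=22 S1=32 S2=22 S3=22 blocked=[]
Op 2: conn=22 S1=39 S2=22 S3=22 blocked=[]
Op 3: conn=45 S1=39 S2=22 S3=22 blocked=[]
Op 4: conn=74 S1=39 S2=22 S3=22 blocked=[]
Op 5: conn=93 S1=39 S2=22 S3=22 blocked=[]
Op 6: conn=79 S1=39 S2=8 S3=22 blocked=[]
Op 7: conn=79 S1=39 S2=20 S3=22 blocked=[]
Op 8: conn=71 S1=31 S2=20 S3=22 blocked=[]
Op 9: conn=63 S1=31 S2=12 S3=22 blocked=[]
Op 10: conn=63 S1=36 S2=12 S3=22 blocked=[]
Op 11: conn=50 S1=36 S2=-1 S3=22 blocked=[2]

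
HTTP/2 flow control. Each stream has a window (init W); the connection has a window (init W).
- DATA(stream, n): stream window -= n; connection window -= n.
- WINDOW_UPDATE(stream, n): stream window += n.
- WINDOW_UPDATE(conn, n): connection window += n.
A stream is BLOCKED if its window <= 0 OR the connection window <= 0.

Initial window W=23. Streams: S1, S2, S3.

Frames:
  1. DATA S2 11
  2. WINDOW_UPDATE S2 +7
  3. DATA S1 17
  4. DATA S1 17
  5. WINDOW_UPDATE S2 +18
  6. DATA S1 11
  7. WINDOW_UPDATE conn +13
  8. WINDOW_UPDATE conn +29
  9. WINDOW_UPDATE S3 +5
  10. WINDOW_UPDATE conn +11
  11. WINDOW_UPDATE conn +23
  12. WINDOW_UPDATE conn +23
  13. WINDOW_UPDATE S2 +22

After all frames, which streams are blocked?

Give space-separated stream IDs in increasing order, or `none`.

Answer: S1

Derivation:
Op 1: conn=12 S1=23 S2=12 S3=23 blocked=[]
Op 2: conn=12 S1=23 S2=19 S3=23 blocked=[]
Op 3: conn=-5 S1=6 S2=19 S3=23 blocked=[1, 2, 3]
Op 4: conn=-22 S1=-11 S2=19 S3=23 blocked=[1, 2, 3]
Op 5: conn=-22 S1=-11 S2=37 S3=23 blocked=[1, 2, 3]
Op 6: conn=-33 S1=-22 S2=37 S3=23 blocked=[1, 2, 3]
Op 7: conn=-20 S1=-22 S2=37 S3=23 blocked=[1, 2, 3]
Op 8: conn=9 S1=-22 S2=37 S3=23 blocked=[1]
Op 9: conn=9 S1=-22 S2=37 S3=28 blocked=[1]
Op 10: conn=20 S1=-22 S2=37 S3=28 blocked=[1]
Op 11: conn=43 S1=-22 S2=37 S3=28 blocked=[1]
Op 12: conn=66 S1=-22 S2=37 S3=28 blocked=[1]
Op 13: conn=66 S1=-22 S2=59 S3=28 blocked=[1]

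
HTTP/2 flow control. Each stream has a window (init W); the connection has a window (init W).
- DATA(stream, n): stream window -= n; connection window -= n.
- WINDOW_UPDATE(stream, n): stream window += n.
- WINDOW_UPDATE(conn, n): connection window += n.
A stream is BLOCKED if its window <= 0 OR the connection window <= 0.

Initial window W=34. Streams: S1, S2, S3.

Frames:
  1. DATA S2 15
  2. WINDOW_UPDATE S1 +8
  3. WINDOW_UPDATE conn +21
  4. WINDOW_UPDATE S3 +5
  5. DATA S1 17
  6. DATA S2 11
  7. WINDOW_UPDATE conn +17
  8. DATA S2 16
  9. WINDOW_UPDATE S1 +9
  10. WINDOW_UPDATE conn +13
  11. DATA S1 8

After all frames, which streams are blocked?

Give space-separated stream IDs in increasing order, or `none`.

Op 1: conn=19 S1=34 S2=19 S3=34 blocked=[]
Op 2: conn=19 S1=42 S2=19 S3=34 blocked=[]
Op 3: conn=40 S1=42 S2=19 S3=34 blocked=[]
Op 4: conn=40 S1=42 S2=19 S3=39 blocked=[]
Op 5: conn=23 S1=25 S2=19 S3=39 blocked=[]
Op 6: conn=12 S1=25 S2=8 S3=39 blocked=[]
Op 7: conn=29 S1=25 S2=8 S3=39 blocked=[]
Op 8: conn=13 S1=25 S2=-8 S3=39 blocked=[2]
Op 9: conn=13 S1=34 S2=-8 S3=39 blocked=[2]
Op 10: conn=26 S1=34 S2=-8 S3=39 blocked=[2]
Op 11: conn=18 S1=26 S2=-8 S3=39 blocked=[2]

Answer: S2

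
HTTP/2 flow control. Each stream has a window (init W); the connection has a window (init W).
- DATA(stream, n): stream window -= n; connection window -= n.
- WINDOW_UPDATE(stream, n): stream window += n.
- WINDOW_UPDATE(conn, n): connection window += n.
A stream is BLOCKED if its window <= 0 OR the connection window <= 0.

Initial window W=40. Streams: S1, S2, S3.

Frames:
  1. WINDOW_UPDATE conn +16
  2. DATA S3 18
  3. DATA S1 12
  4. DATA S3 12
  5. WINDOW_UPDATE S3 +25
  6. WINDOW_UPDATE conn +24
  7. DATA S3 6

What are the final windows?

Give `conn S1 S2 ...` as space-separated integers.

Answer: 32 28 40 29

Derivation:
Op 1: conn=56 S1=40 S2=40 S3=40 blocked=[]
Op 2: conn=38 S1=40 S2=40 S3=22 blocked=[]
Op 3: conn=26 S1=28 S2=40 S3=22 blocked=[]
Op 4: conn=14 S1=28 S2=40 S3=10 blocked=[]
Op 5: conn=14 S1=28 S2=40 S3=35 blocked=[]
Op 6: conn=38 S1=28 S2=40 S3=35 blocked=[]
Op 7: conn=32 S1=28 S2=40 S3=29 blocked=[]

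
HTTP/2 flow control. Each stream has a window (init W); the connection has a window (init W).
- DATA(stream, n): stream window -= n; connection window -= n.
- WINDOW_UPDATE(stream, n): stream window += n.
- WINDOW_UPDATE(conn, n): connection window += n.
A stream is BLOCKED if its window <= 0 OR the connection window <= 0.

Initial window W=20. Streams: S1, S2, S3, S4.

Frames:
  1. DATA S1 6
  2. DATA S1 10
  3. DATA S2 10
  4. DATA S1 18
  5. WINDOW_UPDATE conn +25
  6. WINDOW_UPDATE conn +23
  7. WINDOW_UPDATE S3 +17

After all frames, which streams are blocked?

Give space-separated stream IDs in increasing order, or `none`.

Answer: S1

Derivation:
Op 1: conn=14 S1=14 S2=20 S3=20 S4=20 blocked=[]
Op 2: conn=4 S1=4 S2=20 S3=20 S4=20 blocked=[]
Op 3: conn=-6 S1=4 S2=10 S3=20 S4=20 blocked=[1, 2, 3, 4]
Op 4: conn=-24 S1=-14 S2=10 S3=20 S4=20 blocked=[1, 2, 3, 4]
Op 5: conn=1 S1=-14 S2=10 S3=20 S4=20 blocked=[1]
Op 6: conn=24 S1=-14 S2=10 S3=20 S4=20 blocked=[1]
Op 7: conn=24 S1=-14 S2=10 S3=37 S4=20 blocked=[1]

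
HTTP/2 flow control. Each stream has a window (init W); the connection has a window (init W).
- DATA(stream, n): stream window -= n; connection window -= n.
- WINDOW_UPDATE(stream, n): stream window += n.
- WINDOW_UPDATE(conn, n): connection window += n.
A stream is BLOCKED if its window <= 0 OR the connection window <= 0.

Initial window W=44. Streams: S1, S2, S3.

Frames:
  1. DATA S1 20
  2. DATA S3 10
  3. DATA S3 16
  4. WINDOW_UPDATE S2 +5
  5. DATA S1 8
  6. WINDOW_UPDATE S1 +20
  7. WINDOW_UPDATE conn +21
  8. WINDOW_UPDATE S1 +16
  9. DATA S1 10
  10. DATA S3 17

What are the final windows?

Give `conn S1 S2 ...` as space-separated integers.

Op 1: conn=24 S1=24 S2=44 S3=44 blocked=[]
Op 2: conn=14 S1=24 S2=44 S3=34 blocked=[]
Op 3: conn=-2 S1=24 S2=44 S3=18 blocked=[1, 2, 3]
Op 4: conn=-2 S1=24 S2=49 S3=18 blocked=[1, 2, 3]
Op 5: conn=-10 S1=16 S2=49 S3=18 blocked=[1, 2, 3]
Op 6: conn=-10 S1=36 S2=49 S3=18 blocked=[1, 2, 3]
Op 7: conn=11 S1=36 S2=49 S3=18 blocked=[]
Op 8: conn=11 S1=52 S2=49 S3=18 blocked=[]
Op 9: conn=1 S1=42 S2=49 S3=18 blocked=[]
Op 10: conn=-16 S1=42 S2=49 S3=1 blocked=[1, 2, 3]

Answer: -16 42 49 1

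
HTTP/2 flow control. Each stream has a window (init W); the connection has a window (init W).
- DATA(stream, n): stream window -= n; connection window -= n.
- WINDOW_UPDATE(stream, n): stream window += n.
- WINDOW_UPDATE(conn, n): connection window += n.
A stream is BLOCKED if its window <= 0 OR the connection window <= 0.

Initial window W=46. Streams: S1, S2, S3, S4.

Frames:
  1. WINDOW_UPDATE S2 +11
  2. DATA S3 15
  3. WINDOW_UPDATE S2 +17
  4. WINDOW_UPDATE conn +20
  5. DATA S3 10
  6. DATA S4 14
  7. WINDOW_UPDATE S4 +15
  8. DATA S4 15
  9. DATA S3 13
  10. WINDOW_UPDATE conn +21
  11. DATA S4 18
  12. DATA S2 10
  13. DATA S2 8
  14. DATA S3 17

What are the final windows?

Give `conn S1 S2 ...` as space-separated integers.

Op 1: conn=46 S1=46 S2=57 S3=46 S4=46 blocked=[]
Op 2: conn=31 S1=46 S2=57 S3=31 S4=46 blocked=[]
Op 3: conn=31 S1=46 S2=74 S3=31 S4=46 blocked=[]
Op 4: conn=51 S1=46 S2=74 S3=31 S4=46 blocked=[]
Op 5: conn=41 S1=46 S2=74 S3=21 S4=46 blocked=[]
Op 6: conn=27 S1=46 S2=74 S3=21 S4=32 blocked=[]
Op 7: conn=27 S1=46 S2=74 S3=21 S4=47 blocked=[]
Op 8: conn=12 S1=46 S2=74 S3=21 S4=32 blocked=[]
Op 9: conn=-1 S1=46 S2=74 S3=8 S4=32 blocked=[1, 2, 3, 4]
Op 10: conn=20 S1=46 S2=74 S3=8 S4=32 blocked=[]
Op 11: conn=2 S1=46 S2=74 S3=8 S4=14 blocked=[]
Op 12: conn=-8 S1=46 S2=64 S3=8 S4=14 blocked=[1, 2, 3, 4]
Op 13: conn=-16 S1=46 S2=56 S3=8 S4=14 blocked=[1, 2, 3, 4]
Op 14: conn=-33 S1=46 S2=56 S3=-9 S4=14 blocked=[1, 2, 3, 4]

Answer: -33 46 56 -9 14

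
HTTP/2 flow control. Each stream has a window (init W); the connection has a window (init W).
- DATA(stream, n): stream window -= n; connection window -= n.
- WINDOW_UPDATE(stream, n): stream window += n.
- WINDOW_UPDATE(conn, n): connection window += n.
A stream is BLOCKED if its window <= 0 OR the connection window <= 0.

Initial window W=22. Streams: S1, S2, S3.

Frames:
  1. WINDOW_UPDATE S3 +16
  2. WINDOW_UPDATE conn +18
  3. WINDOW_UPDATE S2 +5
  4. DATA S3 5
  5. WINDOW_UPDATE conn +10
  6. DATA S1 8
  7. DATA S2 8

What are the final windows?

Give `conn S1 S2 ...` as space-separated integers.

Answer: 29 14 19 33

Derivation:
Op 1: conn=22 S1=22 S2=22 S3=38 blocked=[]
Op 2: conn=40 S1=22 S2=22 S3=38 blocked=[]
Op 3: conn=40 S1=22 S2=27 S3=38 blocked=[]
Op 4: conn=35 S1=22 S2=27 S3=33 blocked=[]
Op 5: conn=45 S1=22 S2=27 S3=33 blocked=[]
Op 6: conn=37 S1=14 S2=27 S3=33 blocked=[]
Op 7: conn=29 S1=14 S2=19 S3=33 blocked=[]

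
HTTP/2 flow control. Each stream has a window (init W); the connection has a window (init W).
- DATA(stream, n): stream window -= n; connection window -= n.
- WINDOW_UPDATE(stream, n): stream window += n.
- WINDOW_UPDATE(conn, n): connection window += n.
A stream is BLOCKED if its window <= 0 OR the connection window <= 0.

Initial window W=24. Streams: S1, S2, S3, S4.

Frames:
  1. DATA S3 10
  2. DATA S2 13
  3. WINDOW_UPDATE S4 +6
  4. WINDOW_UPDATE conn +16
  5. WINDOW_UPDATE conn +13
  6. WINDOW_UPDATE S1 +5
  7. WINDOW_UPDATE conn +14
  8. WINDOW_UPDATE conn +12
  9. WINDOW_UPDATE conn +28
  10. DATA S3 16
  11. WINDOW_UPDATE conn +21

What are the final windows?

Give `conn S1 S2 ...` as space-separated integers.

Op 1: conn=14 S1=24 S2=24 S3=14 S4=24 blocked=[]
Op 2: conn=1 S1=24 S2=11 S3=14 S4=24 blocked=[]
Op 3: conn=1 S1=24 S2=11 S3=14 S4=30 blocked=[]
Op 4: conn=17 S1=24 S2=11 S3=14 S4=30 blocked=[]
Op 5: conn=30 S1=24 S2=11 S3=14 S4=30 blocked=[]
Op 6: conn=30 S1=29 S2=11 S3=14 S4=30 blocked=[]
Op 7: conn=44 S1=29 S2=11 S3=14 S4=30 blocked=[]
Op 8: conn=56 S1=29 S2=11 S3=14 S4=30 blocked=[]
Op 9: conn=84 S1=29 S2=11 S3=14 S4=30 blocked=[]
Op 10: conn=68 S1=29 S2=11 S3=-2 S4=30 blocked=[3]
Op 11: conn=89 S1=29 S2=11 S3=-2 S4=30 blocked=[3]

Answer: 89 29 11 -2 30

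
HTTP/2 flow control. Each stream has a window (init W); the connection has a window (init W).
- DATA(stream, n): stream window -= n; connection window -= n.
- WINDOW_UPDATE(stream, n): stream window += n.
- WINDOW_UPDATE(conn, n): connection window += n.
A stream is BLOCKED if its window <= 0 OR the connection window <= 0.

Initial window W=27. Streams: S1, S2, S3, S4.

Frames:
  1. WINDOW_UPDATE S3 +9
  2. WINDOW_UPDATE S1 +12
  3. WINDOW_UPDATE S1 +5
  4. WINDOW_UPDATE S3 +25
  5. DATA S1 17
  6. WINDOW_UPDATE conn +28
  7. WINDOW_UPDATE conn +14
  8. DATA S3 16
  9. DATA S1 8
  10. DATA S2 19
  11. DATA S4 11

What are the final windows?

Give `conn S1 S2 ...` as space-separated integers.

Answer: -2 19 8 45 16

Derivation:
Op 1: conn=27 S1=27 S2=27 S3=36 S4=27 blocked=[]
Op 2: conn=27 S1=39 S2=27 S3=36 S4=27 blocked=[]
Op 3: conn=27 S1=44 S2=27 S3=36 S4=27 blocked=[]
Op 4: conn=27 S1=44 S2=27 S3=61 S4=27 blocked=[]
Op 5: conn=10 S1=27 S2=27 S3=61 S4=27 blocked=[]
Op 6: conn=38 S1=27 S2=27 S3=61 S4=27 blocked=[]
Op 7: conn=52 S1=27 S2=27 S3=61 S4=27 blocked=[]
Op 8: conn=36 S1=27 S2=27 S3=45 S4=27 blocked=[]
Op 9: conn=28 S1=19 S2=27 S3=45 S4=27 blocked=[]
Op 10: conn=9 S1=19 S2=8 S3=45 S4=27 blocked=[]
Op 11: conn=-2 S1=19 S2=8 S3=45 S4=16 blocked=[1, 2, 3, 4]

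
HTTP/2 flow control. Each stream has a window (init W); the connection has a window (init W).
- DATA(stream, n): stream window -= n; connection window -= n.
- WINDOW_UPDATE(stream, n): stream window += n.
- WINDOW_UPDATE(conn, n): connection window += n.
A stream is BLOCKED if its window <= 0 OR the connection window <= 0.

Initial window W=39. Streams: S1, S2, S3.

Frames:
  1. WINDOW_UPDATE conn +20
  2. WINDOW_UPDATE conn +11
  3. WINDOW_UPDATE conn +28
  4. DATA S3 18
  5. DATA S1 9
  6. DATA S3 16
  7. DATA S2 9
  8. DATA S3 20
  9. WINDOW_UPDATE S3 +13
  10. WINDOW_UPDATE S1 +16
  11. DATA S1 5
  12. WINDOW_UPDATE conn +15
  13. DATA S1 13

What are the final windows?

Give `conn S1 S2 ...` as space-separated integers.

Answer: 23 28 30 -2

Derivation:
Op 1: conn=59 S1=39 S2=39 S3=39 blocked=[]
Op 2: conn=70 S1=39 S2=39 S3=39 blocked=[]
Op 3: conn=98 S1=39 S2=39 S3=39 blocked=[]
Op 4: conn=80 S1=39 S2=39 S3=21 blocked=[]
Op 5: conn=71 S1=30 S2=39 S3=21 blocked=[]
Op 6: conn=55 S1=30 S2=39 S3=5 blocked=[]
Op 7: conn=46 S1=30 S2=30 S3=5 blocked=[]
Op 8: conn=26 S1=30 S2=30 S3=-15 blocked=[3]
Op 9: conn=26 S1=30 S2=30 S3=-2 blocked=[3]
Op 10: conn=26 S1=46 S2=30 S3=-2 blocked=[3]
Op 11: conn=21 S1=41 S2=30 S3=-2 blocked=[3]
Op 12: conn=36 S1=41 S2=30 S3=-2 blocked=[3]
Op 13: conn=23 S1=28 S2=30 S3=-2 blocked=[3]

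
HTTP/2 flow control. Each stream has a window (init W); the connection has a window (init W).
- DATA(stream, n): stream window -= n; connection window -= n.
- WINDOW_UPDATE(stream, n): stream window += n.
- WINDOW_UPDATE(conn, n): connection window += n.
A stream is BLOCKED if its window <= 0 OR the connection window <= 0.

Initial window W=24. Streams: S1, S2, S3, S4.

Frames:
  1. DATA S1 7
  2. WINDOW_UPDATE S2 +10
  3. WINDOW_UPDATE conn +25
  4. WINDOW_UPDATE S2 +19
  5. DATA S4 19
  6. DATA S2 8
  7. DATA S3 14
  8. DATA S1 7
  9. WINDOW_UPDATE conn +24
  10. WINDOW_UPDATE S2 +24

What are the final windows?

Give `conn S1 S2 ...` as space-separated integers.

Op 1: conn=17 S1=17 S2=24 S3=24 S4=24 blocked=[]
Op 2: conn=17 S1=17 S2=34 S3=24 S4=24 blocked=[]
Op 3: conn=42 S1=17 S2=34 S3=24 S4=24 blocked=[]
Op 4: conn=42 S1=17 S2=53 S3=24 S4=24 blocked=[]
Op 5: conn=23 S1=17 S2=53 S3=24 S4=5 blocked=[]
Op 6: conn=15 S1=17 S2=45 S3=24 S4=5 blocked=[]
Op 7: conn=1 S1=17 S2=45 S3=10 S4=5 blocked=[]
Op 8: conn=-6 S1=10 S2=45 S3=10 S4=5 blocked=[1, 2, 3, 4]
Op 9: conn=18 S1=10 S2=45 S3=10 S4=5 blocked=[]
Op 10: conn=18 S1=10 S2=69 S3=10 S4=5 blocked=[]

Answer: 18 10 69 10 5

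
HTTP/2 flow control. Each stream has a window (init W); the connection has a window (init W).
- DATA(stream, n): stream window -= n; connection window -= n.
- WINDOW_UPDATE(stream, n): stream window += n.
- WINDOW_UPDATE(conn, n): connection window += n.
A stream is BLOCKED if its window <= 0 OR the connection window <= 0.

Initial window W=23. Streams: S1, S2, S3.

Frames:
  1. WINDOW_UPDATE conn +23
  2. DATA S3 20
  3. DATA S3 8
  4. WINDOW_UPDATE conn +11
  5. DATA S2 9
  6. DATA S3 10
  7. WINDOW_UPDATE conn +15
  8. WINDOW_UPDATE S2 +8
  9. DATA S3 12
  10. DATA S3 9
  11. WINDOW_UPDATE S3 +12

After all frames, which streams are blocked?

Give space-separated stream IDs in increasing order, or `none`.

Op 1: conn=46 S1=23 S2=23 S3=23 blocked=[]
Op 2: conn=26 S1=23 S2=23 S3=3 blocked=[]
Op 3: conn=18 S1=23 S2=23 S3=-5 blocked=[3]
Op 4: conn=29 S1=23 S2=23 S3=-5 blocked=[3]
Op 5: conn=20 S1=23 S2=14 S3=-5 blocked=[3]
Op 6: conn=10 S1=23 S2=14 S3=-15 blocked=[3]
Op 7: conn=25 S1=23 S2=14 S3=-15 blocked=[3]
Op 8: conn=25 S1=23 S2=22 S3=-15 blocked=[3]
Op 9: conn=13 S1=23 S2=22 S3=-27 blocked=[3]
Op 10: conn=4 S1=23 S2=22 S3=-36 blocked=[3]
Op 11: conn=4 S1=23 S2=22 S3=-24 blocked=[3]

Answer: S3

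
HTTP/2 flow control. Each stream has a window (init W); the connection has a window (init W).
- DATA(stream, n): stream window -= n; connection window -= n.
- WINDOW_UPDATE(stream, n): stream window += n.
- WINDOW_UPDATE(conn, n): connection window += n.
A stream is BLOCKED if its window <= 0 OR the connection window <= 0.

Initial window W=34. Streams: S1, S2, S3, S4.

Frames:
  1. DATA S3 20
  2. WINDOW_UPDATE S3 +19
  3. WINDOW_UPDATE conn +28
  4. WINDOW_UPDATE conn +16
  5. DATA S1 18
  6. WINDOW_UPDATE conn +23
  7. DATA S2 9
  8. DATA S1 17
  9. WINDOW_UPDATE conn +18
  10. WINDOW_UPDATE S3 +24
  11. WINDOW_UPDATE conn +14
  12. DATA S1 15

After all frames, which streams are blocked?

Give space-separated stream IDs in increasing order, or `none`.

Op 1: conn=14 S1=34 S2=34 S3=14 S4=34 blocked=[]
Op 2: conn=14 S1=34 S2=34 S3=33 S4=34 blocked=[]
Op 3: conn=42 S1=34 S2=34 S3=33 S4=34 blocked=[]
Op 4: conn=58 S1=34 S2=34 S3=33 S4=34 blocked=[]
Op 5: conn=40 S1=16 S2=34 S3=33 S4=34 blocked=[]
Op 6: conn=63 S1=16 S2=34 S3=33 S4=34 blocked=[]
Op 7: conn=54 S1=16 S2=25 S3=33 S4=34 blocked=[]
Op 8: conn=37 S1=-1 S2=25 S3=33 S4=34 blocked=[1]
Op 9: conn=55 S1=-1 S2=25 S3=33 S4=34 blocked=[1]
Op 10: conn=55 S1=-1 S2=25 S3=57 S4=34 blocked=[1]
Op 11: conn=69 S1=-1 S2=25 S3=57 S4=34 blocked=[1]
Op 12: conn=54 S1=-16 S2=25 S3=57 S4=34 blocked=[1]

Answer: S1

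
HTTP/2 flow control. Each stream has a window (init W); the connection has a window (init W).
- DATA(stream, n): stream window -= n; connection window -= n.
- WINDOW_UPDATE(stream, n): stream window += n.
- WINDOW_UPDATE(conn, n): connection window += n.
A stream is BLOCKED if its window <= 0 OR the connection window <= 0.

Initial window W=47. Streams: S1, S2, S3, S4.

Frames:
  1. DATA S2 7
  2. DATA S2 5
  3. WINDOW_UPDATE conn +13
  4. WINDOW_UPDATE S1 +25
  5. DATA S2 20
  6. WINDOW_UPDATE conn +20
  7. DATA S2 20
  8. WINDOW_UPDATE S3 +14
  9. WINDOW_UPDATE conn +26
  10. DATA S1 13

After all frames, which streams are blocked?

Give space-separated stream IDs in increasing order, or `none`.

Op 1: conn=40 S1=47 S2=40 S3=47 S4=47 blocked=[]
Op 2: conn=35 S1=47 S2=35 S3=47 S4=47 blocked=[]
Op 3: conn=48 S1=47 S2=35 S3=47 S4=47 blocked=[]
Op 4: conn=48 S1=72 S2=35 S3=47 S4=47 blocked=[]
Op 5: conn=28 S1=72 S2=15 S3=47 S4=47 blocked=[]
Op 6: conn=48 S1=72 S2=15 S3=47 S4=47 blocked=[]
Op 7: conn=28 S1=72 S2=-5 S3=47 S4=47 blocked=[2]
Op 8: conn=28 S1=72 S2=-5 S3=61 S4=47 blocked=[2]
Op 9: conn=54 S1=72 S2=-5 S3=61 S4=47 blocked=[2]
Op 10: conn=41 S1=59 S2=-5 S3=61 S4=47 blocked=[2]

Answer: S2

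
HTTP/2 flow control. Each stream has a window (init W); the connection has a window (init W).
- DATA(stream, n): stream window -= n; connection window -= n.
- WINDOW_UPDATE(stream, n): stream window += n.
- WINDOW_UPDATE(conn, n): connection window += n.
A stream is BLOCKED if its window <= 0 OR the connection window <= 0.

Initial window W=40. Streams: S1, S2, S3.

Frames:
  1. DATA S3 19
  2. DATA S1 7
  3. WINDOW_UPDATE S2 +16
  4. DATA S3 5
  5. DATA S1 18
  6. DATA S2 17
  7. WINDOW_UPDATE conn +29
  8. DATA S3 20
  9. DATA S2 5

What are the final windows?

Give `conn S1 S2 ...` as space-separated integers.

Answer: -22 15 34 -4

Derivation:
Op 1: conn=21 S1=40 S2=40 S3=21 blocked=[]
Op 2: conn=14 S1=33 S2=40 S3=21 blocked=[]
Op 3: conn=14 S1=33 S2=56 S3=21 blocked=[]
Op 4: conn=9 S1=33 S2=56 S3=16 blocked=[]
Op 5: conn=-9 S1=15 S2=56 S3=16 blocked=[1, 2, 3]
Op 6: conn=-26 S1=15 S2=39 S3=16 blocked=[1, 2, 3]
Op 7: conn=3 S1=15 S2=39 S3=16 blocked=[]
Op 8: conn=-17 S1=15 S2=39 S3=-4 blocked=[1, 2, 3]
Op 9: conn=-22 S1=15 S2=34 S3=-4 blocked=[1, 2, 3]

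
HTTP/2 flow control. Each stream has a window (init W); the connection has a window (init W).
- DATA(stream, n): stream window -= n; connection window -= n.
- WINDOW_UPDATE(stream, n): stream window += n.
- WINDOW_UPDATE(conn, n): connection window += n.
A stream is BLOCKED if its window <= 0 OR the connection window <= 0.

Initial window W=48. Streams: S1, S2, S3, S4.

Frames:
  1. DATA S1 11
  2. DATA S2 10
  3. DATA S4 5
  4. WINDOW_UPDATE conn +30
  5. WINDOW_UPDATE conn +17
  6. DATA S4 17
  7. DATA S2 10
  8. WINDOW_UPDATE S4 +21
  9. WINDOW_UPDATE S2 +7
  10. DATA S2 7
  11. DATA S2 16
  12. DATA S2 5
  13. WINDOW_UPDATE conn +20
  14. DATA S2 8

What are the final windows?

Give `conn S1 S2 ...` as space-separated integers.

Answer: 26 37 -1 48 47

Derivation:
Op 1: conn=37 S1=37 S2=48 S3=48 S4=48 blocked=[]
Op 2: conn=27 S1=37 S2=38 S3=48 S4=48 blocked=[]
Op 3: conn=22 S1=37 S2=38 S3=48 S4=43 blocked=[]
Op 4: conn=52 S1=37 S2=38 S3=48 S4=43 blocked=[]
Op 5: conn=69 S1=37 S2=38 S3=48 S4=43 blocked=[]
Op 6: conn=52 S1=37 S2=38 S3=48 S4=26 blocked=[]
Op 7: conn=42 S1=37 S2=28 S3=48 S4=26 blocked=[]
Op 8: conn=42 S1=37 S2=28 S3=48 S4=47 blocked=[]
Op 9: conn=42 S1=37 S2=35 S3=48 S4=47 blocked=[]
Op 10: conn=35 S1=37 S2=28 S3=48 S4=47 blocked=[]
Op 11: conn=19 S1=37 S2=12 S3=48 S4=47 blocked=[]
Op 12: conn=14 S1=37 S2=7 S3=48 S4=47 blocked=[]
Op 13: conn=34 S1=37 S2=7 S3=48 S4=47 blocked=[]
Op 14: conn=26 S1=37 S2=-1 S3=48 S4=47 blocked=[2]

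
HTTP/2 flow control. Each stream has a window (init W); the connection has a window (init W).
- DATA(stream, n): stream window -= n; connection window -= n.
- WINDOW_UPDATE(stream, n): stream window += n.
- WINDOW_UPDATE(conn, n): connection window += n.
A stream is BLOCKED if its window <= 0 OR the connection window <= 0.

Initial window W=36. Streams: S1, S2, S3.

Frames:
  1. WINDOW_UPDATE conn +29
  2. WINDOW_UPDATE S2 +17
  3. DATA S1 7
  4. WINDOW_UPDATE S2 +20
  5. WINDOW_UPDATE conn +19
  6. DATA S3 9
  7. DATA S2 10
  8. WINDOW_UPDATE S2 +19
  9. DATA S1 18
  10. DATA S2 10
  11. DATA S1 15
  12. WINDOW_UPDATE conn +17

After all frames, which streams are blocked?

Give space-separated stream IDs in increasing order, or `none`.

Op 1: conn=65 S1=36 S2=36 S3=36 blocked=[]
Op 2: conn=65 S1=36 S2=53 S3=36 blocked=[]
Op 3: conn=58 S1=29 S2=53 S3=36 blocked=[]
Op 4: conn=58 S1=29 S2=73 S3=36 blocked=[]
Op 5: conn=77 S1=29 S2=73 S3=36 blocked=[]
Op 6: conn=68 S1=29 S2=73 S3=27 blocked=[]
Op 7: conn=58 S1=29 S2=63 S3=27 blocked=[]
Op 8: conn=58 S1=29 S2=82 S3=27 blocked=[]
Op 9: conn=40 S1=11 S2=82 S3=27 blocked=[]
Op 10: conn=30 S1=11 S2=72 S3=27 blocked=[]
Op 11: conn=15 S1=-4 S2=72 S3=27 blocked=[1]
Op 12: conn=32 S1=-4 S2=72 S3=27 blocked=[1]

Answer: S1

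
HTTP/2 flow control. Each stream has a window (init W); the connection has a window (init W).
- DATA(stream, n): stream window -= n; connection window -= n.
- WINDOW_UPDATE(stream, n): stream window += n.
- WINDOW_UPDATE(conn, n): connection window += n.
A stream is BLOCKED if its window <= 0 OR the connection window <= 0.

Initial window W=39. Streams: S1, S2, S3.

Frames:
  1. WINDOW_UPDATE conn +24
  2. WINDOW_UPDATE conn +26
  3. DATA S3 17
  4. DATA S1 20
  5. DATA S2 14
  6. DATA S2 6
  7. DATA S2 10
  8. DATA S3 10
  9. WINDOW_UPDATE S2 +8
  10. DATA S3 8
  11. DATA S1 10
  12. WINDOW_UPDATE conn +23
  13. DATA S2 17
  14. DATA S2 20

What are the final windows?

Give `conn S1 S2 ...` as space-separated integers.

Op 1: conn=63 S1=39 S2=39 S3=39 blocked=[]
Op 2: conn=89 S1=39 S2=39 S3=39 blocked=[]
Op 3: conn=72 S1=39 S2=39 S3=22 blocked=[]
Op 4: conn=52 S1=19 S2=39 S3=22 blocked=[]
Op 5: conn=38 S1=19 S2=25 S3=22 blocked=[]
Op 6: conn=32 S1=19 S2=19 S3=22 blocked=[]
Op 7: conn=22 S1=19 S2=9 S3=22 blocked=[]
Op 8: conn=12 S1=19 S2=9 S3=12 blocked=[]
Op 9: conn=12 S1=19 S2=17 S3=12 blocked=[]
Op 10: conn=4 S1=19 S2=17 S3=4 blocked=[]
Op 11: conn=-6 S1=9 S2=17 S3=4 blocked=[1, 2, 3]
Op 12: conn=17 S1=9 S2=17 S3=4 blocked=[]
Op 13: conn=0 S1=9 S2=0 S3=4 blocked=[1, 2, 3]
Op 14: conn=-20 S1=9 S2=-20 S3=4 blocked=[1, 2, 3]

Answer: -20 9 -20 4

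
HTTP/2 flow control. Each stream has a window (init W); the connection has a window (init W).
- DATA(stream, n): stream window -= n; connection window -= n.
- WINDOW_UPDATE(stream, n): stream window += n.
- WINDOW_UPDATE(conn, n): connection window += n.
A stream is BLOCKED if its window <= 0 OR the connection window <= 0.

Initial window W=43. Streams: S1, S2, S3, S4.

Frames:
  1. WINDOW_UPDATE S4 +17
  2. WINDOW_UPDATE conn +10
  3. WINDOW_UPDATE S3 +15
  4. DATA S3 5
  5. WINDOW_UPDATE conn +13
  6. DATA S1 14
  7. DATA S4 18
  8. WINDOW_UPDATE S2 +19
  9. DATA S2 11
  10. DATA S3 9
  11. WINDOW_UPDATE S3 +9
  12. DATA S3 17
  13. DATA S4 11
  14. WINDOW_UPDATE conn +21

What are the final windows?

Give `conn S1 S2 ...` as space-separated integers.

Op 1: conn=43 S1=43 S2=43 S3=43 S4=60 blocked=[]
Op 2: conn=53 S1=43 S2=43 S3=43 S4=60 blocked=[]
Op 3: conn=53 S1=43 S2=43 S3=58 S4=60 blocked=[]
Op 4: conn=48 S1=43 S2=43 S3=53 S4=60 blocked=[]
Op 5: conn=61 S1=43 S2=43 S3=53 S4=60 blocked=[]
Op 6: conn=47 S1=29 S2=43 S3=53 S4=60 blocked=[]
Op 7: conn=29 S1=29 S2=43 S3=53 S4=42 blocked=[]
Op 8: conn=29 S1=29 S2=62 S3=53 S4=42 blocked=[]
Op 9: conn=18 S1=29 S2=51 S3=53 S4=42 blocked=[]
Op 10: conn=9 S1=29 S2=51 S3=44 S4=42 blocked=[]
Op 11: conn=9 S1=29 S2=51 S3=53 S4=42 blocked=[]
Op 12: conn=-8 S1=29 S2=51 S3=36 S4=42 blocked=[1, 2, 3, 4]
Op 13: conn=-19 S1=29 S2=51 S3=36 S4=31 blocked=[1, 2, 3, 4]
Op 14: conn=2 S1=29 S2=51 S3=36 S4=31 blocked=[]

Answer: 2 29 51 36 31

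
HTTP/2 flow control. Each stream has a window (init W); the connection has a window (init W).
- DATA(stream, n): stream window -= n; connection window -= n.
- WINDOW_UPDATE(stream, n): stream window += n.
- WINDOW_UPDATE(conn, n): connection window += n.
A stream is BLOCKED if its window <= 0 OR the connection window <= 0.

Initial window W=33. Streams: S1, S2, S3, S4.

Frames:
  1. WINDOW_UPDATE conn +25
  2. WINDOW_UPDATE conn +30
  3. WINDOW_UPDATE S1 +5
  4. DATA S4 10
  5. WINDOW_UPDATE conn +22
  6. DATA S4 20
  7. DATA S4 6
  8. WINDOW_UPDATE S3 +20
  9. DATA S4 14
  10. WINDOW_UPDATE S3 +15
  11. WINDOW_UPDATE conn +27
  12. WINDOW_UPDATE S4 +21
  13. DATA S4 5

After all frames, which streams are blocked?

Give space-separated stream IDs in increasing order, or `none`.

Op 1: conn=58 S1=33 S2=33 S3=33 S4=33 blocked=[]
Op 2: conn=88 S1=33 S2=33 S3=33 S4=33 blocked=[]
Op 3: conn=88 S1=38 S2=33 S3=33 S4=33 blocked=[]
Op 4: conn=78 S1=38 S2=33 S3=33 S4=23 blocked=[]
Op 5: conn=100 S1=38 S2=33 S3=33 S4=23 blocked=[]
Op 6: conn=80 S1=38 S2=33 S3=33 S4=3 blocked=[]
Op 7: conn=74 S1=38 S2=33 S3=33 S4=-3 blocked=[4]
Op 8: conn=74 S1=38 S2=33 S3=53 S4=-3 blocked=[4]
Op 9: conn=60 S1=38 S2=33 S3=53 S4=-17 blocked=[4]
Op 10: conn=60 S1=38 S2=33 S3=68 S4=-17 blocked=[4]
Op 11: conn=87 S1=38 S2=33 S3=68 S4=-17 blocked=[4]
Op 12: conn=87 S1=38 S2=33 S3=68 S4=4 blocked=[]
Op 13: conn=82 S1=38 S2=33 S3=68 S4=-1 blocked=[4]

Answer: S4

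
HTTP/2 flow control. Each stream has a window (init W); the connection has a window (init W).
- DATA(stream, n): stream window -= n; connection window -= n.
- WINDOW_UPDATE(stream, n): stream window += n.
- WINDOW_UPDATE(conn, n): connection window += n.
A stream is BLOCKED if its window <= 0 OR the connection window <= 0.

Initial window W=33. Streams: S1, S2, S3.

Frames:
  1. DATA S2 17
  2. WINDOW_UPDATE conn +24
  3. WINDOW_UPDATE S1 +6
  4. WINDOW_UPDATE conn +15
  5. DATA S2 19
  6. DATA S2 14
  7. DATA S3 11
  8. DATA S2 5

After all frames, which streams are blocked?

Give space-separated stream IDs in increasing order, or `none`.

Op 1: conn=16 S1=33 S2=16 S3=33 blocked=[]
Op 2: conn=40 S1=33 S2=16 S3=33 blocked=[]
Op 3: conn=40 S1=39 S2=16 S3=33 blocked=[]
Op 4: conn=55 S1=39 S2=16 S3=33 blocked=[]
Op 5: conn=36 S1=39 S2=-3 S3=33 blocked=[2]
Op 6: conn=22 S1=39 S2=-17 S3=33 blocked=[2]
Op 7: conn=11 S1=39 S2=-17 S3=22 blocked=[2]
Op 8: conn=6 S1=39 S2=-22 S3=22 blocked=[2]

Answer: S2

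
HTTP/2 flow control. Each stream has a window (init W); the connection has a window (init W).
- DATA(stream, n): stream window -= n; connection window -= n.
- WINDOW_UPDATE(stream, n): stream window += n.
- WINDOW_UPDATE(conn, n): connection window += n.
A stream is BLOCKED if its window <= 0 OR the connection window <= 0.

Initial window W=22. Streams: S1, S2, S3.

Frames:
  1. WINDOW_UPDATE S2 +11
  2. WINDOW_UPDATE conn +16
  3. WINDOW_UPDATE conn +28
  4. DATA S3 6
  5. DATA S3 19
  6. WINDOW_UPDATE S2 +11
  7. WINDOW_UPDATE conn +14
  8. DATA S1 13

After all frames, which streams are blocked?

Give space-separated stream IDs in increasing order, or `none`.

Op 1: conn=22 S1=22 S2=33 S3=22 blocked=[]
Op 2: conn=38 S1=22 S2=33 S3=22 blocked=[]
Op 3: conn=66 S1=22 S2=33 S3=22 blocked=[]
Op 4: conn=60 S1=22 S2=33 S3=16 blocked=[]
Op 5: conn=41 S1=22 S2=33 S3=-3 blocked=[3]
Op 6: conn=41 S1=22 S2=44 S3=-3 blocked=[3]
Op 7: conn=55 S1=22 S2=44 S3=-3 blocked=[3]
Op 8: conn=42 S1=9 S2=44 S3=-3 blocked=[3]

Answer: S3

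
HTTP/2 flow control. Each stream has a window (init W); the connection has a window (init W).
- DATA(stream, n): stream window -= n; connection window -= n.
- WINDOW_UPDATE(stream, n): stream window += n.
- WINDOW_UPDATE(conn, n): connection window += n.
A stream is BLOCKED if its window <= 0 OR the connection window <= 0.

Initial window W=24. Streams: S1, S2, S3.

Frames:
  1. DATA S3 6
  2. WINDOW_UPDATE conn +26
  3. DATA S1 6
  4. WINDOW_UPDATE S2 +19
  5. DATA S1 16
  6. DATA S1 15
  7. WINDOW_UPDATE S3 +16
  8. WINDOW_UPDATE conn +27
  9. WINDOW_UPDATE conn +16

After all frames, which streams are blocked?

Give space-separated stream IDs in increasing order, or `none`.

Op 1: conn=18 S1=24 S2=24 S3=18 blocked=[]
Op 2: conn=44 S1=24 S2=24 S3=18 blocked=[]
Op 3: conn=38 S1=18 S2=24 S3=18 blocked=[]
Op 4: conn=38 S1=18 S2=43 S3=18 blocked=[]
Op 5: conn=22 S1=2 S2=43 S3=18 blocked=[]
Op 6: conn=7 S1=-13 S2=43 S3=18 blocked=[1]
Op 7: conn=7 S1=-13 S2=43 S3=34 blocked=[1]
Op 8: conn=34 S1=-13 S2=43 S3=34 blocked=[1]
Op 9: conn=50 S1=-13 S2=43 S3=34 blocked=[1]

Answer: S1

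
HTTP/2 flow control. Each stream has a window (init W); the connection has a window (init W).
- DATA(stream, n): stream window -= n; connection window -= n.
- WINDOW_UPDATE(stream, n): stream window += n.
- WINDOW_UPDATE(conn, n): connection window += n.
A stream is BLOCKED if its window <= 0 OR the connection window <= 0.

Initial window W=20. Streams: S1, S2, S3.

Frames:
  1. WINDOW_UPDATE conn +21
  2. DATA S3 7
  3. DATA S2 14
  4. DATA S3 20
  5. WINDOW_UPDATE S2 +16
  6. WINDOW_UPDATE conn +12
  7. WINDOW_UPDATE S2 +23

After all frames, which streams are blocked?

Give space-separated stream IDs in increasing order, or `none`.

Answer: S3

Derivation:
Op 1: conn=41 S1=20 S2=20 S3=20 blocked=[]
Op 2: conn=34 S1=20 S2=20 S3=13 blocked=[]
Op 3: conn=20 S1=20 S2=6 S3=13 blocked=[]
Op 4: conn=0 S1=20 S2=6 S3=-7 blocked=[1, 2, 3]
Op 5: conn=0 S1=20 S2=22 S3=-7 blocked=[1, 2, 3]
Op 6: conn=12 S1=20 S2=22 S3=-7 blocked=[3]
Op 7: conn=12 S1=20 S2=45 S3=-7 blocked=[3]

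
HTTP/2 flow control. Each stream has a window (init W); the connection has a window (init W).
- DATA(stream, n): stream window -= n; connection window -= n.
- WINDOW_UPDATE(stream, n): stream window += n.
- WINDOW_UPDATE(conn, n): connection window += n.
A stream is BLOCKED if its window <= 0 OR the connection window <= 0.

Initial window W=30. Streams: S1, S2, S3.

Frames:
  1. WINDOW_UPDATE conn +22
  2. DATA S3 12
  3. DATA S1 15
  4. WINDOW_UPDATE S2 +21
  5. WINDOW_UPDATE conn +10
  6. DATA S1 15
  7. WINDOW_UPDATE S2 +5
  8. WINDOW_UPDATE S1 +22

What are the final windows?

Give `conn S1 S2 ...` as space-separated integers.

Op 1: conn=52 S1=30 S2=30 S3=30 blocked=[]
Op 2: conn=40 S1=30 S2=30 S3=18 blocked=[]
Op 3: conn=25 S1=15 S2=30 S3=18 blocked=[]
Op 4: conn=25 S1=15 S2=51 S3=18 blocked=[]
Op 5: conn=35 S1=15 S2=51 S3=18 blocked=[]
Op 6: conn=20 S1=0 S2=51 S3=18 blocked=[1]
Op 7: conn=20 S1=0 S2=56 S3=18 blocked=[1]
Op 8: conn=20 S1=22 S2=56 S3=18 blocked=[]

Answer: 20 22 56 18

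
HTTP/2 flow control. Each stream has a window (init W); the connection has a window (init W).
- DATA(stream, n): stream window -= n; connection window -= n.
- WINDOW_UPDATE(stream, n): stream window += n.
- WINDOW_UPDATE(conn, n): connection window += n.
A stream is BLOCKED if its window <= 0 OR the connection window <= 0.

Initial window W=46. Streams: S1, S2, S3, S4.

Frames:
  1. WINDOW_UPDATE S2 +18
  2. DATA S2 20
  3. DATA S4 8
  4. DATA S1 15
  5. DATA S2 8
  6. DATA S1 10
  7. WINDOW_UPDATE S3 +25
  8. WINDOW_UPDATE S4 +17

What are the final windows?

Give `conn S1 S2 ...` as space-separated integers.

Answer: -15 21 36 71 55

Derivation:
Op 1: conn=46 S1=46 S2=64 S3=46 S4=46 blocked=[]
Op 2: conn=26 S1=46 S2=44 S3=46 S4=46 blocked=[]
Op 3: conn=18 S1=46 S2=44 S3=46 S4=38 blocked=[]
Op 4: conn=3 S1=31 S2=44 S3=46 S4=38 blocked=[]
Op 5: conn=-5 S1=31 S2=36 S3=46 S4=38 blocked=[1, 2, 3, 4]
Op 6: conn=-15 S1=21 S2=36 S3=46 S4=38 blocked=[1, 2, 3, 4]
Op 7: conn=-15 S1=21 S2=36 S3=71 S4=38 blocked=[1, 2, 3, 4]
Op 8: conn=-15 S1=21 S2=36 S3=71 S4=55 blocked=[1, 2, 3, 4]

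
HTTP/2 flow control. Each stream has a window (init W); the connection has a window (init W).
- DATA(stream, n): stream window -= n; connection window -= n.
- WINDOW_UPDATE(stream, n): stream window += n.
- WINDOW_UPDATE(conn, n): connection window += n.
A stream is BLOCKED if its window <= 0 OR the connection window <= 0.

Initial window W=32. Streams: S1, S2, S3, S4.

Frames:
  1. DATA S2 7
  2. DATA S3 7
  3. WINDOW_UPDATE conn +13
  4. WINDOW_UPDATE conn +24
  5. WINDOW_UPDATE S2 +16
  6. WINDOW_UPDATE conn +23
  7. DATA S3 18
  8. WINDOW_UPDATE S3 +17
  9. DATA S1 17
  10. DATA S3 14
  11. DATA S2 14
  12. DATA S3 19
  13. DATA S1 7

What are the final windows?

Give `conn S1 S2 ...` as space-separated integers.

Op 1: conn=25 S1=32 S2=25 S3=32 S4=32 blocked=[]
Op 2: conn=18 S1=32 S2=25 S3=25 S4=32 blocked=[]
Op 3: conn=31 S1=32 S2=25 S3=25 S4=32 blocked=[]
Op 4: conn=55 S1=32 S2=25 S3=25 S4=32 blocked=[]
Op 5: conn=55 S1=32 S2=41 S3=25 S4=32 blocked=[]
Op 6: conn=78 S1=32 S2=41 S3=25 S4=32 blocked=[]
Op 7: conn=60 S1=32 S2=41 S3=7 S4=32 blocked=[]
Op 8: conn=60 S1=32 S2=41 S3=24 S4=32 blocked=[]
Op 9: conn=43 S1=15 S2=41 S3=24 S4=32 blocked=[]
Op 10: conn=29 S1=15 S2=41 S3=10 S4=32 blocked=[]
Op 11: conn=15 S1=15 S2=27 S3=10 S4=32 blocked=[]
Op 12: conn=-4 S1=15 S2=27 S3=-9 S4=32 blocked=[1, 2, 3, 4]
Op 13: conn=-11 S1=8 S2=27 S3=-9 S4=32 blocked=[1, 2, 3, 4]

Answer: -11 8 27 -9 32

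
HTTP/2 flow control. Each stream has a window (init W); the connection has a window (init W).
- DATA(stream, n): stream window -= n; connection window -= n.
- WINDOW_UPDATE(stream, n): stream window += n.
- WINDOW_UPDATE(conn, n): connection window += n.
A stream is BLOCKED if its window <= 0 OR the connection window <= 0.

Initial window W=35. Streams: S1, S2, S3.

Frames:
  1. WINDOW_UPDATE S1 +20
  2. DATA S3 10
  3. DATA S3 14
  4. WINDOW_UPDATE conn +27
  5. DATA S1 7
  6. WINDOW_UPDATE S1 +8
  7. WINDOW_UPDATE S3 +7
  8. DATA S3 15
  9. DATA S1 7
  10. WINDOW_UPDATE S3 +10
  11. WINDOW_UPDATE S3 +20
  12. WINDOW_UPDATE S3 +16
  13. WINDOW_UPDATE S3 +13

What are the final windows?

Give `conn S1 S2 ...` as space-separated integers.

Op 1: conn=35 S1=55 S2=35 S3=35 blocked=[]
Op 2: conn=25 S1=55 S2=35 S3=25 blocked=[]
Op 3: conn=11 S1=55 S2=35 S3=11 blocked=[]
Op 4: conn=38 S1=55 S2=35 S3=11 blocked=[]
Op 5: conn=31 S1=48 S2=35 S3=11 blocked=[]
Op 6: conn=31 S1=56 S2=35 S3=11 blocked=[]
Op 7: conn=31 S1=56 S2=35 S3=18 blocked=[]
Op 8: conn=16 S1=56 S2=35 S3=3 blocked=[]
Op 9: conn=9 S1=49 S2=35 S3=3 blocked=[]
Op 10: conn=9 S1=49 S2=35 S3=13 blocked=[]
Op 11: conn=9 S1=49 S2=35 S3=33 blocked=[]
Op 12: conn=9 S1=49 S2=35 S3=49 blocked=[]
Op 13: conn=9 S1=49 S2=35 S3=62 blocked=[]

Answer: 9 49 35 62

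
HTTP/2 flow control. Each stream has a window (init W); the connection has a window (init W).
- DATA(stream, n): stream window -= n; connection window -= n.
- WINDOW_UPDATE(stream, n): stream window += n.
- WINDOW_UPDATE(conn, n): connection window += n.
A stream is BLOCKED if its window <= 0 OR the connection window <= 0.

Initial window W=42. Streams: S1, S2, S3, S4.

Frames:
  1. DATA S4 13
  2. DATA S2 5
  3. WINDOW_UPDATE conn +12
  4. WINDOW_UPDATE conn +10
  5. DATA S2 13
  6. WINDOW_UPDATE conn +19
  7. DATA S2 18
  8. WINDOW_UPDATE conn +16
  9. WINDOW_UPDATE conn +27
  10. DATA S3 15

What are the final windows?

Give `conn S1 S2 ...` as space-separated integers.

Op 1: conn=29 S1=42 S2=42 S3=42 S4=29 blocked=[]
Op 2: conn=24 S1=42 S2=37 S3=42 S4=29 blocked=[]
Op 3: conn=36 S1=42 S2=37 S3=42 S4=29 blocked=[]
Op 4: conn=46 S1=42 S2=37 S3=42 S4=29 blocked=[]
Op 5: conn=33 S1=42 S2=24 S3=42 S4=29 blocked=[]
Op 6: conn=52 S1=42 S2=24 S3=42 S4=29 blocked=[]
Op 7: conn=34 S1=42 S2=6 S3=42 S4=29 blocked=[]
Op 8: conn=50 S1=42 S2=6 S3=42 S4=29 blocked=[]
Op 9: conn=77 S1=42 S2=6 S3=42 S4=29 blocked=[]
Op 10: conn=62 S1=42 S2=6 S3=27 S4=29 blocked=[]

Answer: 62 42 6 27 29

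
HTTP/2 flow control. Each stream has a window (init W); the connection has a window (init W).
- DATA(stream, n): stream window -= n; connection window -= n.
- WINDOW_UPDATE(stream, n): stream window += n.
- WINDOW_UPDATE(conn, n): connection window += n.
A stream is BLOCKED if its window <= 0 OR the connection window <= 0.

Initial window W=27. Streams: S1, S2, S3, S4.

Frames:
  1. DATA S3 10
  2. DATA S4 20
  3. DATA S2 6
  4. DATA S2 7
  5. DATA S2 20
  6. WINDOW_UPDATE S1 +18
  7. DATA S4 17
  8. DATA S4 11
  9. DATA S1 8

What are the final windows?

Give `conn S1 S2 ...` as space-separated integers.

Op 1: conn=17 S1=27 S2=27 S3=17 S4=27 blocked=[]
Op 2: conn=-3 S1=27 S2=27 S3=17 S4=7 blocked=[1, 2, 3, 4]
Op 3: conn=-9 S1=27 S2=21 S3=17 S4=7 blocked=[1, 2, 3, 4]
Op 4: conn=-16 S1=27 S2=14 S3=17 S4=7 blocked=[1, 2, 3, 4]
Op 5: conn=-36 S1=27 S2=-6 S3=17 S4=7 blocked=[1, 2, 3, 4]
Op 6: conn=-36 S1=45 S2=-6 S3=17 S4=7 blocked=[1, 2, 3, 4]
Op 7: conn=-53 S1=45 S2=-6 S3=17 S4=-10 blocked=[1, 2, 3, 4]
Op 8: conn=-64 S1=45 S2=-6 S3=17 S4=-21 blocked=[1, 2, 3, 4]
Op 9: conn=-72 S1=37 S2=-6 S3=17 S4=-21 blocked=[1, 2, 3, 4]

Answer: -72 37 -6 17 -21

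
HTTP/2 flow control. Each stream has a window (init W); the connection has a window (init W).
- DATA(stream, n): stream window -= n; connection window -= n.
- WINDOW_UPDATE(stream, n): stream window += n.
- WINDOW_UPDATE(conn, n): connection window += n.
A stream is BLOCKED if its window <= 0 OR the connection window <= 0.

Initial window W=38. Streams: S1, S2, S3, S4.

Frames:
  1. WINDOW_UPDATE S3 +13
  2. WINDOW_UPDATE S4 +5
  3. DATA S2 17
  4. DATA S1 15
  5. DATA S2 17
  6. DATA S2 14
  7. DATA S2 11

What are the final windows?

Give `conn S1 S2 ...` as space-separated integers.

Op 1: conn=38 S1=38 S2=38 S3=51 S4=38 blocked=[]
Op 2: conn=38 S1=38 S2=38 S3=51 S4=43 blocked=[]
Op 3: conn=21 S1=38 S2=21 S3=51 S4=43 blocked=[]
Op 4: conn=6 S1=23 S2=21 S3=51 S4=43 blocked=[]
Op 5: conn=-11 S1=23 S2=4 S3=51 S4=43 blocked=[1, 2, 3, 4]
Op 6: conn=-25 S1=23 S2=-10 S3=51 S4=43 blocked=[1, 2, 3, 4]
Op 7: conn=-36 S1=23 S2=-21 S3=51 S4=43 blocked=[1, 2, 3, 4]

Answer: -36 23 -21 51 43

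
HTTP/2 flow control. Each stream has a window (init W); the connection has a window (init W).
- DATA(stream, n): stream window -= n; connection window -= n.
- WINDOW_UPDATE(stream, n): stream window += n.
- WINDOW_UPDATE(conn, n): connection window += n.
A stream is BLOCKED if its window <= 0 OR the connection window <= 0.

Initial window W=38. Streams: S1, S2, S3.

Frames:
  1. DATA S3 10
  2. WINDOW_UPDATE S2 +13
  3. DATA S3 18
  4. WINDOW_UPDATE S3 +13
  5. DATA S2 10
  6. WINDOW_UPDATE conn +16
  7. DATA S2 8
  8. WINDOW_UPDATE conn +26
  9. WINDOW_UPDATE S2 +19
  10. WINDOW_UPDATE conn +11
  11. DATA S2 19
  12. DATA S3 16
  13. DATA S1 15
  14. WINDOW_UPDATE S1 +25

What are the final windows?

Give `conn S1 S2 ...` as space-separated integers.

Answer: -5 48 33 7

Derivation:
Op 1: conn=28 S1=38 S2=38 S3=28 blocked=[]
Op 2: conn=28 S1=38 S2=51 S3=28 blocked=[]
Op 3: conn=10 S1=38 S2=51 S3=10 blocked=[]
Op 4: conn=10 S1=38 S2=51 S3=23 blocked=[]
Op 5: conn=0 S1=38 S2=41 S3=23 blocked=[1, 2, 3]
Op 6: conn=16 S1=38 S2=41 S3=23 blocked=[]
Op 7: conn=8 S1=38 S2=33 S3=23 blocked=[]
Op 8: conn=34 S1=38 S2=33 S3=23 blocked=[]
Op 9: conn=34 S1=38 S2=52 S3=23 blocked=[]
Op 10: conn=45 S1=38 S2=52 S3=23 blocked=[]
Op 11: conn=26 S1=38 S2=33 S3=23 blocked=[]
Op 12: conn=10 S1=38 S2=33 S3=7 blocked=[]
Op 13: conn=-5 S1=23 S2=33 S3=7 blocked=[1, 2, 3]
Op 14: conn=-5 S1=48 S2=33 S3=7 blocked=[1, 2, 3]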